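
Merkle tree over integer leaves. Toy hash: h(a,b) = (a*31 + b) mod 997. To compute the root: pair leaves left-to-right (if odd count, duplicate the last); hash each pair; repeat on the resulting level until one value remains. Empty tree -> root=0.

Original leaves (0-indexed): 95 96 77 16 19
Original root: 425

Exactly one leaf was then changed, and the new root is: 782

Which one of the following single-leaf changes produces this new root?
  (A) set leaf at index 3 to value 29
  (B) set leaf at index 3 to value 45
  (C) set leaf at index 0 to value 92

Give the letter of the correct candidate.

Answer: C

Derivation:
Original leaves: [95, 96, 77, 16, 19]
Target new root: 782
Try each candidate change and compute the resulting root:
Candidate A: set leaf[3] = 29 -> leaves = [95, 96, 77, 29, 19]
  L0: [95, 96, 77, 29, 19]
  L1: h(95,96)=(95*31+96)%997=50 h(77,29)=(77*31+29)%997=422 h(19,19)=(19*31+19)%997=608 -> [50, 422, 608]
  L2: h(50,422)=(50*31+422)%997=975 h(608,608)=(608*31+608)%997=513 -> [975, 513]
  L3: h(975,513)=(975*31+513)%997=828 -> [828]
  root = 828 != target 782
Candidate B: set leaf[3] = 45 -> leaves = [95, 96, 77, 45, 19]
  L0: [95, 96, 77, 45, 19]
  L1: h(95,96)=(95*31+96)%997=50 h(77,45)=(77*31+45)%997=438 h(19,19)=(19*31+19)%997=608 -> [50, 438, 608]
  L2: h(50,438)=(50*31+438)%997=991 h(608,608)=(608*31+608)%997=513 -> [991, 513]
  L3: h(991,513)=(991*31+513)%997=327 -> [327]
  root = 327 != target 782
Candidate C: set leaf[0] = 92 -> leaves = [92, 96, 77, 16, 19]
  L0: [92, 96, 77, 16, 19]
  L1: h(92,96)=(92*31+96)%997=954 h(77,16)=(77*31+16)%997=409 h(19,19)=(19*31+19)%997=608 -> [954, 409, 608]
  L2: h(954,409)=(954*31+409)%997=73 h(608,608)=(608*31+608)%997=513 -> [73, 513]
  L3: h(73,513)=(73*31+513)%997=782 -> [782]
  root = 782 == target 782  ** MATCH **
Candidate C produces the target root.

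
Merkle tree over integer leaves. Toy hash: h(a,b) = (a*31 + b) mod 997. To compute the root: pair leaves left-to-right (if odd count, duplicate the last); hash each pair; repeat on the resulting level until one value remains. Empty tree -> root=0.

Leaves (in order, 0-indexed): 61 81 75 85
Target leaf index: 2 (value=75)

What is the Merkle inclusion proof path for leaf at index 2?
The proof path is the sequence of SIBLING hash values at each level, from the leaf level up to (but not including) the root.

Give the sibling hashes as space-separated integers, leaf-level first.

Answer: 85 975

Derivation:
L0 (leaves): [61, 81, 75, 85], target index=2
L1: h(61,81)=(61*31+81)%997=975 [pair 0] h(75,85)=(75*31+85)%997=416 [pair 1] -> [975, 416]
  Sibling for proof at L0: 85
L2: h(975,416)=(975*31+416)%997=731 [pair 0] -> [731]
  Sibling for proof at L1: 975
Root: 731
Proof path (sibling hashes from leaf to root): [85, 975]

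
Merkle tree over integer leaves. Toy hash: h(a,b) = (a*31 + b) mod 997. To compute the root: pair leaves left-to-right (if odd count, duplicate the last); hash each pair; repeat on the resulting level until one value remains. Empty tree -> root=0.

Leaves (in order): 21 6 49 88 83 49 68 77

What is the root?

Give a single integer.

L0: [21, 6, 49, 88, 83, 49, 68, 77]
L1: h(21,6)=(21*31+6)%997=657 h(49,88)=(49*31+88)%997=610 h(83,49)=(83*31+49)%997=628 h(68,77)=(68*31+77)%997=191 -> [657, 610, 628, 191]
L2: h(657,610)=(657*31+610)%997=40 h(628,191)=(628*31+191)%997=716 -> [40, 716]
L3: h(40,716)=(40*31+716)%997=959 -> [959]

Answer: 959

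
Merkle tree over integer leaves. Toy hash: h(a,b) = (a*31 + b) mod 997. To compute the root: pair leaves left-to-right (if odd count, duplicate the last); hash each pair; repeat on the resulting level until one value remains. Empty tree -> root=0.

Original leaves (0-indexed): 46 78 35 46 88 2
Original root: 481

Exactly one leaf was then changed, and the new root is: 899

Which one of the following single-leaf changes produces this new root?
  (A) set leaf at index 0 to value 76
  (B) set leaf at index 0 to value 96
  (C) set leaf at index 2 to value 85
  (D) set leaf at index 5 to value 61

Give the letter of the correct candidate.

Answer: A

Derivation:
Original leaves: [46, 78, 35, 46, 88, 2]
Target new root: 899
Try each candidate change and compute the resulting root:
Candidate A: set leaf[0] = 76 -> leaves = [76, 78, 35, 46, 88, 2]
  L0: [76, 78, 35, 46, 88, 2]
  L1: h(76,78)=(76*31+78)%997=440 h(35,46)=(35*31+46)%997=134 h(88,2)=(88*31+2)%997=736 -> [440, 134, 736]
  L2: h(440,134)=(440*31+134)%997=813 h(736,736)=(736*31+736)%997=621 -> [813, 621]
  L3: h(813,621)=(813*31+621)%997=899 -> [899]
  root = 899 == target 899  ** MATCH **
Candidate B: set leaf[0] = 96 -> leaves = [96, 78, 35, 46, 88, 2]
  L0: [96, 78, 35, 46, 88, 2]
  L1: h(96,78)=(96*31+78)%997=63 h(35,46)=(35*31+46)%997=134 h(88,2)=(88*31+2)%997=736 -> [63, 134, 736]
  L2: h(63,134)=(63*31+134)%997=93 h(736,736)=(736*31+736)%997=621 -> [93, 621]
  L3: h(93,621)=(93*31+621)%997=513 -> [513]
  root = 513 != target 899
Candidate C: set leaf[2] = 85 -> leaves = [46, 78, 85, 46, 88, 2]
  L0: [46, 78, 85, 46, 88, 2]
  L1: h(46,78)=(46*31+78)%997=507 h(85,46)=(85*31+46)%997=687 h(88,2)=(88*31+2)%997=736 -> [507, 687, 736]
  L2: h(507,687)=(507*31+687)%997=452 h(736,736)=(736*31+736)%997=621 -> [452, 621]
  L3: h(452,621)=(452*31+621)%997=675 -> [675]
  root = 675 != target 899
Candidate D: set leaf[5] = 61 -> leaves = [46, 78, 35, 46, 88, 61]
  L0: [46, 78, 35, 46, 88, 61]
  L1: h(46,78)=(46*31+78)%997=507 h(35,46)=(35*31+46)%997=134 h(88,61)=(88*31+61)%997=795 -> [507, 134, 795]
  L2: h(507,134)=(507*31+134)%997=896 h(795,795)=(795*31+795)%997=515 -> [896, 515]
  L3: h(896,515)=(896*31+515)%997=375 -> [375]
  root = 375 != target 899
Candidate A produces the target root.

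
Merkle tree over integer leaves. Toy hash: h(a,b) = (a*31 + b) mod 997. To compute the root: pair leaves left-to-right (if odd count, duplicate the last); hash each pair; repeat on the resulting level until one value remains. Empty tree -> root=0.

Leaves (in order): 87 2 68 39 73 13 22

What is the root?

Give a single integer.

L0: [87, 2, 68, 39, 73, 13, 22]
L1: h(87,2)=(87*31+2)%997=705 h(68,39)=(68*31+39)%997=153 h(73,13)=(73*31+13)%997=282 h(22,22)=(22*31+22)%997=704 -> [705, 153, 282, 704]
L2: h(705,153)=(705*31+153)%997=74 h(282,704)=(282*31+704)%997=473 -> [74, 473]
L3: h(74,473)=(74*31+473)%997=773 -> [773]

Answer: 773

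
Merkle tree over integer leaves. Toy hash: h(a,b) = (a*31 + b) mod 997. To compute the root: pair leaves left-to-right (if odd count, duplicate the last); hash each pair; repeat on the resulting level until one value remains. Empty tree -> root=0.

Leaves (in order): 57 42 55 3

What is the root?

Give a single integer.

Answer: 958

Derivation:
L0: [57, 42, 55, 3]
L1: h(57,42)=(57*31+42)%997=812 h(55,3)=(55*31+3)%997=711 -> [812, 711]
L2: h(812,711)=(812*31+711)%997=958 -> [958]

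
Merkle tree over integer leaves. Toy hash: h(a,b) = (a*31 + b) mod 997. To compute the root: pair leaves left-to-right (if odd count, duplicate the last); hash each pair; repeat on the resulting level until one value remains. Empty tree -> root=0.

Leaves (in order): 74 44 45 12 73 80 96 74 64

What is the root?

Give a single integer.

L0: [74, 44, 45, 12, 73, 80, 96, 74, 64]
L1: h(74,44)=(74*31+44)%997=344 h(45,12)=(45*31+12)%997=410 h(73,80)=(73*31+80)%997=349 h(96,74)=(96*31+74)%997=59 h(64,64)=(64*31+64)%997=54 -> [344, 410, 349, 59, 54]
L2: h(344,410)=(344*31+410)%997=107 h(349,59)=(349*31+59)%997=908 h(54,54)=(54*31+54)%997=731 -> [107, 908, 731]
L3: h(107,908)=(107*31+908)%997=237 h(731,731)=(731*31+731)%997=461 -> [237, 461]
L4: h(237,461)=(237*31+461)%997=829 -> [829]

Answer: 829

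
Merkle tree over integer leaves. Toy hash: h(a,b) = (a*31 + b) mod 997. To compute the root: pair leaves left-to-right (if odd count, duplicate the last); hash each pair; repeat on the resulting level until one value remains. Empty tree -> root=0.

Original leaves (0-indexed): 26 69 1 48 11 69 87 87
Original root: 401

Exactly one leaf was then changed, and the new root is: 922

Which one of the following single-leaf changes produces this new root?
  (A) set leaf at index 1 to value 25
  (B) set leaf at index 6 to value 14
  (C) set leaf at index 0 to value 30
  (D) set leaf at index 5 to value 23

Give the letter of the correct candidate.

Answer: C

Derivation:
Original leaves: [26, 69, 1, 48, 11, 69, 87, 87]
Target new root: 922
Try each candidate change and compute the resulting root:
Candidate A: set leaf[1] = 25 -> leaves = [26, 25, 1, 48, 11, 69, 87, 87]
  L0: [26, 25, 1, 48, 11, 69, 87, 87]
  L1: h(26,25)=(26*31+25)%997=831 h(1,48)=(1*31+48)%997=79 h(11,69)=(11*31+69)%997=410 h(87,87)=(87*31+87)%997=790 -> [831, 79, 410, 790]
  L2: h(831,79)=(831*31+79)%997=915 h(410,790)=(410*31+790)%997=539 -> [915, 539]
  L3: h(915,539)=(915*31+539)%997=988 -> [988]
  root = 988 != target 922
Candidate B: set leaf[6] = 14 -> leaves = [26, 69, 1, 48, 11, 69, 14, 87]
  L0: [26, 69, 1, 48, 11, 69, 14, 87]
  L1: h(26,69)=(26*31+69)%997=875 h(1,48)=(1*31+48)%997=79 h(11,69)=(11*31+69)%997=410 h(14,87)=(14*31+87)%997=521 -> [875, 79, 410, 521]
  L2: h(875,79)=(875*31+79)%997=285 h(410,521)=(410*31+521)%997=270 -> [285, 270]
  L3: h(285,270)=(285*31+270)%997=132 -> [132]
  root = 132 != target 922
Candidate C: set leaf[0] = 30 -> leaves = [30, 69, 1, 48, 11, 69, 87, 87]
  L0: [30, 69, 1, 48, 11, 69, 87, 87]
  L1: h(30,69)=(30*31+69)%997=2 h(1,48)=(1*31+48)%997=79 h(11,69)=(11*31+69)%997=410 h(87,87)=(87*31+87)%997=790 -> [2, 79, 410, 790]
  L2: h(2,79)=(2*31+79)%997=141 h(410,790)=(410*31+790)%997=539 -> [141, 539]
  L3: h(141,539)=(141*31+539)%997=922 -> [922]
  root = 922 == target 922  ** MATCH **
Candidate D: set leaf[5] = 23 -> leaves = [26, 69, 1, 48, 11, 23, 87, 87]
  L0: [26, 69, 1, 48, 11, 23, 87, 87]
  L1: h(26,69)=(26*31+69)%997=875 h(1,48)=(1*31+48)%997=79 h(11,23)=(11*31+23)%997=364 h(87,87)=(87*31+87)%997=790 -> [875, 79, 364, 790]
  L2: h(875,79)=(875*31+79)%997=285 h(364,790)=(364*31+790)%997=110 -> [285, 110]
  L3: h(285,110)=(285*31+110)%997=969 -> [969]
  root = 969 != target 922
Candidate C produces the target root.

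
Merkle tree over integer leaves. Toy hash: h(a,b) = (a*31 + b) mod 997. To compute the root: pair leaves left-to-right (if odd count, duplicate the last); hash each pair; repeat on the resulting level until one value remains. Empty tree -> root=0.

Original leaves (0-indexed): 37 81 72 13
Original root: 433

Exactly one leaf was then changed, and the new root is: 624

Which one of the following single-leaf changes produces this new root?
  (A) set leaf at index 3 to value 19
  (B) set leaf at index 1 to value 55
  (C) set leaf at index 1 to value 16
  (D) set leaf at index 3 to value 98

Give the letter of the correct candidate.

Original leaves: [37, 81, 72, 13]
Target new root: 624
Try each candidate change and compute the resulting root:
Candidate A: set leaf[3] = 19 -> leaves = [37, 81, 72, 19]
  L0: [37, 81, 72, 19]
  L1: h(37,81)=(37*31+81)%997=231 h(72,19)=(72*31+19)%997=257 -> [231, 257]
  L2: h(231,257)=(231*31+257)%997=439 -> [439]
  root = 439 != target 624
Candidate B: set leaf[1] = 55 -> leaves = [37, 55, 72, 13]
  L0: [37, 55, 72, 13]
  L1: h(37,55)=(37*31+55)%997=205 h(72,13)=(72*31+13)%997=251 -> [205, 251]
  L2: h(205,251)=(205*31+251)%997=624 -> [624]
  root = 624 == target 624  ** MATCH **
Candidate C: set leaf[1] = 16 -> leaves = [37, 16, 72, 13]
  L0: [37, 16, 72, 13]
  L1: h(37,16)=(37*31+16)%997=166 h(72,13)=(72*31+13)%997=251 -> [166, 251]
  L2: h(166,251)=(166*31+251)%997=412 -> [412]
  root = 412 != target 624
Candidate D: set leaf[3] = 98 -> leaves = [37, 81, 72, 98]
  L0: [37, 81, 72, 98]
  L1: h(37,81)=(37*31+81)%997=231 h(72,98)=(72*31+98)%997=336 -> [231, 336]
  L2: h(231,336)=(231*31+336)%997=518 -> [518]
  root = 518 != target 624
Candidate B produces the target root.

Answer: B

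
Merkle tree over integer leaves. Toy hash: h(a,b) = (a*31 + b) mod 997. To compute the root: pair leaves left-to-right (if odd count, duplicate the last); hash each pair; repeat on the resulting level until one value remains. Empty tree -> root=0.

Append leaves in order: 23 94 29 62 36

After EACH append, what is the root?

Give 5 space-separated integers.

After append 23 (leaves=[23]):
  L0: [23]
  root=23
After append 94 (leaves=[23, 94]):
  L0: [23, 94]
  L1: h(23,94)=(23*31+94)%997=807 -> [807]
  root=807
After append 29 (leaves=[23, 94, 29]):
  L0: [23, 94, 29]
  L1: h(23,94)=(23*31+94)%997=807 h(29,29)=(29*31+29)%997=928 -> [807, 928]
  L2: h(807,928)=(807*31+928)%997=23 -> [23]
  root=23
After append 62 (leaves=[23, 94, 29, 62]):
  L0: [23, 94, 29, 62]
  L1: h(23,94)=(23*31+94)%997=807 h(29,62)=(29*31+62)%997=961 -> [807, 961]
  L2: h(807,961)=(807*31+961)%997=56 -> [56]
  root=56
After append 36 (leaves=[23, 94, 29, 62, 36]):
  L0: [23, 94, 29, 62, 36]
  L1: h(23,94)=(23*31+94)%997=807 h(29,62)=(29*31+62)%997=961 h(36,36)=(36*31+36)%997=155 -> [807, 961, 155]
  L2: h(807,961)=(807*31+961)%997=56 h(155,155)=(155*31+155)%997=972 -> [56, 972]
  L3: h(56,972)=(56*31+972)%997=714 -> [714]
  root=714

Answer: 23 807 23 56 714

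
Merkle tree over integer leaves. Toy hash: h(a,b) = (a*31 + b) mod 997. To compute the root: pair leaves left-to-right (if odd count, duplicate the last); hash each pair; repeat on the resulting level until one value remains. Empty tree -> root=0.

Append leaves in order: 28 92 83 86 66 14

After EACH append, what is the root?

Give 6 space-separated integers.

After append 28 (leaves=[28]):
  L0: [28]
  root=28
After append 92 (leaves=[28, 92]):
  L0: [28, 92]
  L1: h(28,92)=(28*31+92)%997=960 -> [960]
  root=960
After append 83 (leaves=[28, 92, 83]):
  L0: [28, 92, 83]
  L1: h(28,92)=(28*31+92)%997=960 h(83,83)=(83*31+83)%997=662 -> [960, 662]
  L2: h(960,662)=(960*31+662)%997=512 -> [512]
  root=512
After append 86 (leaves=[28, 92, 83, 86]):
  L0: [28, 92, 83, 86]
  L1: h(28,92)=(28*31+92)%997=960 h(83,86)=(83*31+86)%997=665 -> [960, 665]
  L2: h(960,665)=(960*31+665)%997=515 -> [515]
  root=515
After append 66 (leaves=[28, 92, 83, 86, 66]):
  L0: [28, 92, 83, 86, 66]
  L1: h(28,92)=(28*31+92)%997=960 h(83,86)=(83*31+86)%997=665 h(66,66)=(66*31+66)%997=118 -> [960, 665, 118]
  L2: h(960,665)=(960*31+665)%997=515 h(118,118)=(118*31+118)%997=785 -> [515, 785]
  L3: h(515,785)=(515*31+785)%997=798 -> [798]
  root=798
After append 14 (leaves=[28, 92, 83, 86, 66, 14]):
  L0: [28, 92, 83, 86, 66, 14]
  L1: h(28,92)=(28*31+92)%997=960 h(83,86)=(83*31+86)%997=665 h(66,14)=(66*31+14)%997=66 -> [960, 665, 66]
  L2: h(960,665)=(960*31+665)%997=515 h(66,66)=(66*31+66)%997=118 -> [515, 118]
  L3: h(515,118)=(515*31+118)%997=131 -> [131]
  root=131

Answer: 28 960 512 515 798 131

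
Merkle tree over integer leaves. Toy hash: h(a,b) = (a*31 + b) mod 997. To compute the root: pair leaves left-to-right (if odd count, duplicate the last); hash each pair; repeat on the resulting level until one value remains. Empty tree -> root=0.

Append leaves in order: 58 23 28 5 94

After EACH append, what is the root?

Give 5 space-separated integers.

Answer: 58 824 518 495 934

Derivation:
After append 58 (leaves=[58]):
  L0: [58]
  root=58
After append 23 (leaves=[58, 23]):
  L0: [58, 23]
  L1: h(58,23)=(58*31+23)%997=824 -> [824]
  root=824
After append 28 (leaves=[58, 23, 28]):
  L0: [58, 23, 28]
  L1: h(58,23)=(58*31+23)%997=824 h(28,28)=(28*31+28)%997=896 -> [824, 896]
  L2: h(824,896)=(824*31+896)%997=518 -> [518]
  root=518
After append 5 (leaves=[58, 23, 28, 5]):
  L0: [58, 23, 28, 5]
  L1: h(58,23)=(58*31+23)%997=824 h(28,5)=(28*31+5)%997=873 -> [824, 873]
  L2: h(824,873)=(824*31+873)%997=495 -> [495]
  root=495
After append 94 (leaves=[58, 23, 28, 5, 94]):
  L0: [58, 23, 28, 5, 94]
  L1: h(58,23)=(58*31+23)%997=824 h(28,5)=(28*31+5)%997=873 h(94,94)=(94*31+94)%997=17 -> [824, 873, 17]
  L2: h(824,873)=(824*31+873)%997=495 h(17,17)=(17*31+17)%997=544 -> [495, 544]
  L3: h(495,544)=(495*31+544)%997=934 -> [934]
  root=934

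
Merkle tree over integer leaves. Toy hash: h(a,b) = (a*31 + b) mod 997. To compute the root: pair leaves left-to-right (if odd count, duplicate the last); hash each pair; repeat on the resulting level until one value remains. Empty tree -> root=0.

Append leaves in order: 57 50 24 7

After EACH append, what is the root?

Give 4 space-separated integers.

After append 57 (leaves=[57]):
  L0: [57]
  root=57
After append 50 (leaves=[57, 50]):
  L0: [57, 50]
  L1: h(57,50)=(57*31+50)%997=820 -> [820]
  root=820
After append 24 (leaves=[57, 50, 24]):
  L0: [57, 50, 24]
  L1: h(57,50)=(57*31+50)%997=820 h(24,24)=(24*31+24)%997=768 -> [820, 768]
  L2: h(820,768)=(820*31+768)%997=266 -> [266]
  root=266
After append 7 (leaves=[57, 50, 24, 7]):
  L0: [57, 50, 24, 7]
  L1: h(57,50)=(57*31+50)%997=820 h(24,7)=(24*31+7)%997=751 -> [820, 751]
  L2: h(820,751)=(820*31+751)%997=249 -> [249]
  root=249

Answer: 57 820 266 249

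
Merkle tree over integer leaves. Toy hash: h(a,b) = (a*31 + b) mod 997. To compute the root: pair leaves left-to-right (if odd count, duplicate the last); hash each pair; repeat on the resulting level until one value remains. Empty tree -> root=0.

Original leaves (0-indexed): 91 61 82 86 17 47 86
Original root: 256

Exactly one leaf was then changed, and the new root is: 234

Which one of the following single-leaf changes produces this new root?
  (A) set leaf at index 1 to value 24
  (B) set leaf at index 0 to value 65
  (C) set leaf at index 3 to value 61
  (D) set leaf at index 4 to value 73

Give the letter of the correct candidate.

Original leaves: [91, 61, 82, 86, 17, 47, 86]
Target new root: 234
Try each candidate change and compute the resulting root:
Candidate A: set leaf[1] = 24 -> leaves = [91, 24, 82, 86, 17, 47, 86]
  L0: [91, 24, 82, 86, 17, 47, 86]
  L1: h(91,24)=(91*31+24)%997=851 h(82,86)=(82*31+86)%997=634 h(17,47)=(17*31+47)%997=574 h(86,86)=(86*31+86)%997=758 -> [851, 634, 574, 758]
  L2: h(851,634)=(851*31+634)%997=96 h(574,758)=(574*31+758)%997=606 -> [96, 606]
  L3: h(96,606)=(96*31+606)%997=591 -> [591]
  root = 591 != target 234
Candidate B: set leaf[0] = 65 -> leaves = [65, 61, 82, 86, 17, 47, 86]
  L0: [65, 61, 82, 86, 17, 47, 86]
  L1: h(65,61)=(65*31+61)%997=82 h(82,86)=(82*31+86)%997=634 h(17,47)=(17*31+47)%997=574 h(86,86)=(86*31+86)%997=758 -> [82, 634, 574, 758]
  L2: h(82,634)=(82*31+634)%997=185 h(574,758)=(574*31+758)%997=606 -> [185, 606]
  L3: h(185,606)=(185*31+606)%997=359 -> [359]
  root = 359 != target 234
Candidate C: set leaf[3] = 61 -> leaves = [91, 61, 82, 61, 17, 47, 86]
  L0: [91, 61, 82, 61, 17, 47, 86]
  L1: h(91,61)=(91*31+61)%997=888 h(82,61)=(82*31+61)%997=609 h(17,47)=(17*31+47)%997=574 h(86,86)=(86*31+86)%997=758 -> [888, 609, 574, 758]
  L2: h(888,609)=(888*31+609)%997=221 h(574,758)=(574*31+758)%997=606 -> [221, 606]
  L3: h(221,606)=(221*31+606)%997=478 -> [478]
  root = 478 != target 234
Candidate D: set leaf[4] = 73 -> leaves = [91, 61, 82, 86, 73, 47, 86]
  L0: [91, 61, 82, 86, 73, 47, 86]
  L1: h(91,61)=(91*31+61)%997=888 h(82,86)=(82*31+86)%997=634 h(73,47)=(73*31+47)%997=316 h(86,86)=(86*31+86)%997=758 -> [888, 634, 316, 758]
  L2: h(888,634)=(888*31+634)%997=246 h(316,758)=(316*31+758)%997=584 -> [246, 584]
  L3: h(246,584)=(246*31+584)%997=234 -> [234]
  root = 234 == target 234  ** MATCH **
Candidate D produces the target root.

Answer: D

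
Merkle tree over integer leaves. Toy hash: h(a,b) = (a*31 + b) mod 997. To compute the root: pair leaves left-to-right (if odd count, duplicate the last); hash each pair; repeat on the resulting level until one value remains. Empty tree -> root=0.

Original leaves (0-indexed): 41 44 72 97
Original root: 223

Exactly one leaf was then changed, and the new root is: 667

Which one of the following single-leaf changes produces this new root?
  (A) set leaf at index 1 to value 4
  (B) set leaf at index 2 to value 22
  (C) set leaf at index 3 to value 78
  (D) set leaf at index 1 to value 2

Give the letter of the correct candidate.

Original leaves: [41, 44, 72, 97]
Target new root: 667
Try each candidate change and compute the resulting root:
Candidate A: set leaf[1] = 4 -> leaves = [41, 4, 72, 97]
  L0: [41, 4, 72, 97]
  L1: h(41,4)=(41*31+4)%997=278 h(72,97)=(72*31+97)%997=335 -> [278, 335]
  L2: h(278,335)=(278*31+335)%997=977 -> [977]
  root = 977 != target 667
Candidate B: set leaf[2] = 22 -> leaves = [41, 44, 22, 97]
  L0: [41, 44, 22, 97]
  L1: h(41,44)=(41*31+44)%997=318 h(22,97)=(22*31+97)%997=779 -> [318, 779]
  L2: h(318,779)=(318*31+779)%997=667 -> [667]
  root = 667 == target 667  ** MATCH **
Candidate C: set leaf[3] = 78 -> leaves = [41, 44, 72, 78]
  L0: [41, 44, 72, 78]
  L1: h(41,44)=(41*31+44)%997=318 h(72,78)=(72*31+78)%997=316 -> [318, 316]
  L2: h(318,316)=(318*31+316)%997=204 -> [204]
  root = 204 != target 667
Candidate D: set leaf[1] = 2 -> leaves = [41, 2, 72, 97]
  L0: [41, 2, 72, 97]
  L1: h(41,2)=(41*31+2)%997=276 h(72,97)=(72*31+97)%997=335 -> [276, 335]
  L2: h(276,335)=(276*31+335)%997=915 -> [915]
  root = 915 != target 667
Candidate B produces the target root.

Answer: B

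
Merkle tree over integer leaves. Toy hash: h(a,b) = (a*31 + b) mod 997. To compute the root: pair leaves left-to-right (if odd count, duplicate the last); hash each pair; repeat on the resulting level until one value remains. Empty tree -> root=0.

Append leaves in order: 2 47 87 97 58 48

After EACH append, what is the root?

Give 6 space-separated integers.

Answer: 2 109 181 191 508 188

Derivation:
After append 2 (leaves=[2]):
  L0: [2]
  root=2
After append 47 (leaves=[2, 47]):
  L0: [2, 47]
  L1: h(2,47)=(2*31+47)%997=109 -> [109]
  root=109
After append 87 (leaves=[2, 47, 87]):
  L0: [2, 47, 87]
  L1: h(2,47)=(2*31+47)%997=109 h(87,87)=(87*31+87)%997=790 -> [109, 790]
  L2: h(109,790)=(109*31+790)%997=181 -> [181]
  root=181
After append 97 (leaves=[2, 47, 87, 97]):
  L0: [2, 47, 87, 97]
  L1: h(2,47)=(2*31+47)%997=109 h(87,97)=(87*31+97)%997=800 -> [109, 800]
  L2: h(109,800)=(109*31+800)%997=191 -> [191]
  root=191
After append 58 (leaves=[2, 47, 87, 97, 58]):
  L0: [2, 47, 87, 97, 58]
  L1: h(2,47)=(2*31+47)%997=109 h(87,97)=(87*31+97)%997=800 h(58,58)=(58*31+58)%997=859 -> [109, 800, 859]
  L2: h(109,800)=(109*31+800)%997=191 h(859,859)=(859*31+859)%997=569 -> [191, 569]
  L3: h(191,569)=(191*31+569)%997=508 -> [508]
  root=508
After append 48 (leaves=[2, 47, 87, 97, 58, 48]):
  L0: [2, 47, 87, 97, 58, 48]
  L1: h(2,47)=(2*31+47)%997=109 h(87,97)=(87*31+97)%997=800 h(58,48)=(58*31+48)%997=849 -> [109, 800, 849]
  L2: h(109,800)=(109*31+800)%997=191 h(849,849)=(849*31+849)%997=249 -> [191, 249]
  L3: h(191,249)=(191*31+249)%997=188 -> [188]
  root=188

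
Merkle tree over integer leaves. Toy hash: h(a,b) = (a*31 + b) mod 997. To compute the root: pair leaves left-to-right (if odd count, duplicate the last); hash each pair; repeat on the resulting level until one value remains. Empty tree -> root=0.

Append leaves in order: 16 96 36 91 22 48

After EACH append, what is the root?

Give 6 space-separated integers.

Answer: 16 592 561 616 747 582

Derivation:
After append 16 (leaves=[16]):
  L0: [16]
  root=16
After append 96 (leaves=[16, 96]):
  L0: [16, 96]
  L1: h(16,96)=(16*31+96)%997=592 -> [592]
  root=592
After append 36 (leaves=[16, 96, 36]):
  L0: [16, 96, 36]
  L1: h(16,96)=(16*31+96)%997=592 h(36,36)=(36*31+36)%997=155 -> [592, 155]
  L2: h(592,155)=(592*31+155)%997=561 -> [561]
  root=561
After append 91 (leaves=[16, 96, 36, 91]):
  L0: [16, 96, 36, 91]
  L1: h(16,96)=(16*31+96)%997=592 h(36,91)=(36*31+91)%997=210 -> [592, 210]
  L2: h(592,210)=(592*31+210)%997=616 -> [616]
  root=616
After append 22 (leaves=[16, 96, 36, 91, 22]):
  L0: [16, 96, 36, 91, 22]
  L1: h(16,96)=(16*31+96)%997=592 h(36,91)=(36*31+91)%997=210 h(22,22)=(22*31+22)%997=704 -> [592, 210, 704]
  L2: h(592,210)=(592*31+210)%997=616 h(704,704)=(704*31+704)%997=594 -> [616, 594]
  L3: h(616,594)=(616*31+594)%997=747 -> [747]
  root=747
After append 48 (leaves=[16, 96, 36, 91, 22, 48]):
  L0: [16, 96, 36, 91, 22, 48]
  L1: h(16,96)=(16*31+96)%997=592 h(36,91)=(36*31+91)%997=210 h(22,48)=(22*31+48)%997=730 -> [592, 210, 730]
  L2: h(592,210)=(592*31+210)%997=616 h(730,730)=(730*31+730)%997=429 -> [616, 429]
  L3: h(616,429)=(616*31+429)%997=582 -> [582]
  root=582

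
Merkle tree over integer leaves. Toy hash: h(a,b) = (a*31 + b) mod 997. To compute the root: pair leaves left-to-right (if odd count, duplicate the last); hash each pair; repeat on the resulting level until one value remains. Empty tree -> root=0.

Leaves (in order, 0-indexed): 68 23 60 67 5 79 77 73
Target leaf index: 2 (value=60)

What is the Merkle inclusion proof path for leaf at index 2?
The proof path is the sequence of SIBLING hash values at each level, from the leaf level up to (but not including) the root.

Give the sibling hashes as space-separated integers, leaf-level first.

L0 (leaves): [68, 23, 60, 67, 5, 79, 77, 73], target index=2
L1: h(68,23)=(68*31+23)%997=137 [pair 0] h(60,67)=(60*31+67)%997=930 [pair 1] h(5,79)=(5*31+79)%997=234 [pair 2] h(77,73)=(77*31+73)%997=466 [pair 3] -> [137, 930, 234, 466]
  Sibling for proof at L0: 67
L2: h(137,930)=(137*31+930)%997=192 [pair 0] h(234,466)=(234*31+466)%997=741 [pair 1] -> [192, 741]
  Sibling for proof at L1: 137
L3: h(192,741)=(192*31+741)%997=711 [pair 0] -> [711]
  Sibling for proof at L2: 741
Root: 711
Proof path (sibling hashes from leaf to root): [67, 137, 741]

Answer: 67 137 741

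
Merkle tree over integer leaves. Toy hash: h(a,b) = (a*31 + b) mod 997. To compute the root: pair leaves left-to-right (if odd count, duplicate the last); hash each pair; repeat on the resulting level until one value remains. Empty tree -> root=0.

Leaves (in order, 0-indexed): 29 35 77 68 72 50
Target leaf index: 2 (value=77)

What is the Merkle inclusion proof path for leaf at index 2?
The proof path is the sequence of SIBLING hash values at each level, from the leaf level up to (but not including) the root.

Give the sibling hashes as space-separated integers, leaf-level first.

Answer: 68 934 243

Derivation:
L0 (leaves): [29, 35, 77, 68, 72, 50], target index=2
L1: h(29,35)=(29*31+35)%997=934 [pair 0] h(77,68)=(77*31+68)%997=461 [pair 1] h(72,50)=(72*31+50)%997=288 [pair 2] -> [934, 461, 288]
  Sibling for proof at L0: 68
L2: h(934,461)=(934*31+461)%997=502 [pair 0] h(288,288)=(288*31+288)%997=243 [pair 1] -> [502, 243]
  Sibling for proof at L1: 934
L3: h(502,243)=(502*31+243)%997=850 [pair 0] -> [850]
  Sibling for proof at L2: 243
Root: 850
Proof path (sibling hashes from leaf to root): [68, 934, 243]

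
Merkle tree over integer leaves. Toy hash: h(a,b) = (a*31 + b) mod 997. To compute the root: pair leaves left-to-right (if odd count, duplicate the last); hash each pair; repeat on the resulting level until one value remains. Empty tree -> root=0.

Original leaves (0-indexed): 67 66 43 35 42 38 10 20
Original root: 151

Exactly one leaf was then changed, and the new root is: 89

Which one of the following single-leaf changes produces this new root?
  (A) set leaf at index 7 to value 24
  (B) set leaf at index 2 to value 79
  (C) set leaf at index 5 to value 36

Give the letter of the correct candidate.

Answer: C

Derivation:
Original leaves: [67, 66, 43, 35, 42, 38, 10, 20]
Target new root: 89
Try each candidate change and compute the resulting root:
Candidate A: set leaf[7] = 24 -> leaves = [67, 66, 43, 35, 42, 38, 10, 24]
  L0: [67, 66, 43, 35, 42, 38, 10, 24]
  L1: h(67,66)=(67*31+66)%997=149 h(43,35)=(43*31+35)%997=371 h(42,38)=(42*31+38)%997=343 h(10,24)=(10*31+24)%997=334 -> [149, 371, 343, 334]
  L2: h(149,371)=(149*31+371)%997=5 h(343,334)=(343*31+334)%997=0 -> [5, 0]
  L3: h(5,0)=(5*31+0)%997=155 -> [155]
  root = 155 != target 89
Candidate B: set leaf[2] = 79 -> leaves = [67, 66, 79, 35, 42, 38, 10, 20]
  L0: [67, 66, 79, 35, 42, 38, 10, 20]
  L1: h(67,66)=(67*31+66)%997=149 h(79,35)=(79*31+35)%997=490 h(42,38)=(42*31+38)%997=343 h(10,20)=(10*31+20)%997=330 -> [149, 490, 343, 330]
  L2: h(149,490)=(149*31+490)%997=124 h(343,330)=(343*31+330)%997=993 -> [124, 993]
  L3: h(124,993)=(124*31+993)%997=849 -> [849]
  root = 849 != target 89
Candidate C: set leaf[5] = 36 -> leaves = [67, 66, 43, 35, 42, 36, 10, 20]
  L0: [67, 66, 43, 35, 42, 36, 10, 20]
  L1: h(67,66)=(67*31+66)%997=149 h(43,35)=(43*31+35)%997=371 h(42,36)=(42*31+36)%997=341 h(10,20)=(10*31+20)%997=330 -> [149, 371, 341, 330]
  L2: h(149,371)=(149*31+371)%997=5 h(341,330)=(341*31+330)%997=931 -> [5, 931]
  L3: h(5,931)=(5*31+931)%997=89 -> [89]
  root = 89 == target 89  ** MATCH **
Candidate C produces the target root.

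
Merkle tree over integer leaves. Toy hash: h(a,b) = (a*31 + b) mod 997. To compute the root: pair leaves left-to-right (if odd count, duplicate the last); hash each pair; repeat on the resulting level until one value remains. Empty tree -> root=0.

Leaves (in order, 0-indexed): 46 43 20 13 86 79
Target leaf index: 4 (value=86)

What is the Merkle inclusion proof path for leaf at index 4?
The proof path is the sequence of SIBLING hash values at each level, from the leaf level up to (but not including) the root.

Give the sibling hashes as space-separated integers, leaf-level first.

L0 (leaves): [46, 43, 20, 13, 86, 79], target index=4
L1: h(46,43)=(46*31+43)%997=472 [pair 0] h(20,13)=(20*31+13)%997=633 [pair 1] h(86,79)=(86*31+79)%997=751 [pair 2] -> [472, 633, 751]
  Sibling for proof at L0: 79
L2: h(472,633)=(472*31+633)%997=310 [pair 0] h(751,751)=(751*31+751)%997=104 [pair 1] -> [310, 104]
  Sibling for proof at L1: 751
L3: h(310,104)=(310*31+104)%997=741 [pair 0] -> [741]
  Sibling for proof at L2: 310
Root: 741
Proof path (sibling hashes from leaf to root): [79, 751, 310]

Answer: 79 751 310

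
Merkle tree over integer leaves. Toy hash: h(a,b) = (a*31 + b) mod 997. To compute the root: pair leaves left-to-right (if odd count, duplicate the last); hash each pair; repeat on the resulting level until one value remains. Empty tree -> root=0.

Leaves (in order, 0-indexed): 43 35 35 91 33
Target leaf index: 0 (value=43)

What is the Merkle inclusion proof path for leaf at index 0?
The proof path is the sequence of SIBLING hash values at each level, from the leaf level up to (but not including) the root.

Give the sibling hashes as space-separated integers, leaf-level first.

L0 (leaves): [43, 35, 35, 91, 33], target index=0
L1: h(43,35)=(43*31+35)%997=371 [pair 0] h(35,91)=(35*31+91)%997=179 [pair 1] h(33,33)=(33*31+33)%997=59 [pair 2] -> [371, 179, 59]
  Sibling for proof at L0: 35
L2: h(371,179)=(371*31+179)%997=713 [pair 0] h(59,59)=(59*31+59)%997=891 [pair 1] -> [713, 891]
  Sibling for proof at L1: 179
L3: h(713,891)=(713*31+891)%997=63 [pair 0] -> [63]
  Sibling for proof at L2: 891
Root: 63
Proof path (sibling hashes from leaf to root): [35, 179, 891]

Answer: 35 179 891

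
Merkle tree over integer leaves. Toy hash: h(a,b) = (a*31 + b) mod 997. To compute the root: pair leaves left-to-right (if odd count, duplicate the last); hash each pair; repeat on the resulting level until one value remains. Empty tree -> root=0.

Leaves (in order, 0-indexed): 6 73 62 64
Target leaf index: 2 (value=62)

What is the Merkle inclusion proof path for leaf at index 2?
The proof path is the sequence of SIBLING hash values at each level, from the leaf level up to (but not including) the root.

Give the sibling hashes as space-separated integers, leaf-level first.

L0 (leaves): [6, 73, 62, 64], target index=2
L1: h(6,73)=(6*31+73)%997=259 [pair 0] h(62,64)=(62*31+64)%997=989 [pair 1] -> [259, 989]
  Sibling for proof at L0: 64
L2: h(259,989)=(259*31+989)%997=45 [pair 0] -> [45]
  Sibling for proof at L1: 259
Root: 45
Proof path (sibling hashes from leaf to root): [64, 259]

Answer: 64 259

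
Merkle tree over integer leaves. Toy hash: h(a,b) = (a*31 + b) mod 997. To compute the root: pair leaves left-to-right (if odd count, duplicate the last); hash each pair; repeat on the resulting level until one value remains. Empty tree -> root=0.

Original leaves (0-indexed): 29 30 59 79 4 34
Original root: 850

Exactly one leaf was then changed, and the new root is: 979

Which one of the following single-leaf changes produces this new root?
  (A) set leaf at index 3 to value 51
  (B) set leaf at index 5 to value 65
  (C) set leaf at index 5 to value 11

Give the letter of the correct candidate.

Answer: A

Derivation:
Original leaves: [29, 30, 59, 79, 4, 34]
Target new root: 979
Try each candidate change and compute the resulting root:
Candidate A: set leaf[3] = 51 -> leaves = [29, 30, 59, 51, 4, 34]
  L0: [29, 30, 59, 51, 4, 34]
  L1: h(29,30)=(29*31+30)%997=929 h(59,51)=(59*31+51)%997=883 h(4,34)=(4*31+34)%997=158 -> [929, 883, 158]
  L2: h(929,883)=(929*31+883)%997=769 h(158,158)=(158*31+158)%997=71 -> [769, 71]
  L3: h(769,71)=(769*31+71)%997=979 -> [979]
  root = 979 == target 979  ** MATCH **
Candidate B: set leaf[5] = 65 -> leaves = [29, 30, 59, 79, 4, 65]
  L0: [29, 30, 59, 79, 4, 65]
  L1: h(29,30)=(29*31+30)%997=929 h(59,79)=(59*31+79)%997=911 h(4,65)=(4*31+65)%997=189 -> [929, 911, 189]
  L2: h(929,911)=(929*31+911)%997=797 h(189,189)=(189*31+189)%997=66 -> [797, 66]
  L3: h(797,66)=(797*31+66)%997=845 -> [845]
  root = 845 != target 979
Candidate C: set leaf[5] = 11 -> leaves = [29, 30, 59, 79, 4, 11]
  L0: [29, 30, 59, 79, 4, 11]
  L1: h(29,30)=(29*31+30)%997=929 h(59,79)=(59*31+79)%997=911 h(4,11)=(4*31+11)%997=135 -> [929, 911, 135]
  L2: h(929,911)=(929*31+911)%997=797 h(135,135)=(135*31+135)%997=332 -> [797, 332]
  L3: h(797,332)=(797*31+332)%997=114 -> [114]
  root = 114 != target 979
Candidate A produces the target root.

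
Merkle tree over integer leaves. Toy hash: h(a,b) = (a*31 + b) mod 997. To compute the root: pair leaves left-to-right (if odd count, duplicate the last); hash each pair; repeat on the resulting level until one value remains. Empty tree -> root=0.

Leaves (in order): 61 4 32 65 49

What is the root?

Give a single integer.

L0: [61, 4, 32, 65, 49]
L1: h(61,4)=(61*31+4)%997=898 h(32,65)=(32*31+65)%997=60 h(49,49)=(49*31+49)%997=571 -> [898, 60, 571]
L2: h(898,60)=(898*31+60)%997=979 h(571,571)=(571*31+571)%997=326 -> [979, 326]
L3: h(979,326)=(979*31+326)%997=765 -> [765]

Answer: 765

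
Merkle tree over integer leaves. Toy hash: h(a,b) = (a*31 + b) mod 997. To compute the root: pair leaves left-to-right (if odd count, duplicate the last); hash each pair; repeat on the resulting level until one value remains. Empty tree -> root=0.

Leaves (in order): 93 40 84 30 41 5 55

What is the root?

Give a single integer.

L0: [93, 40, 84, 30, 41, 5, 55]
L1: h(93,40)=(93*31+40)%997=929 h(84,30)=(84*31+30)%997=640 h(41,5)=(41*31+5)%997=279 h(55,55)=(55*31+55)%997=763 -> [929, 640, 279, 763]
L2: h(929,640)=(929*31+640)%997=526 h(279,763)=(279*31+763)%997=439 -> [526, 439]
L3: h(526,439)=(526*31+439)%997=793 -> [793]

Answer: 793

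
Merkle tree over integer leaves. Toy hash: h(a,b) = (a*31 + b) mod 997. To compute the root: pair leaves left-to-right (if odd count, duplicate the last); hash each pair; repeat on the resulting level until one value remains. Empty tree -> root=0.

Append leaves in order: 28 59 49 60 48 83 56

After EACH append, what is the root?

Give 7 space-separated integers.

After append 28 (leaves=[28]):
  L0: [28]
  root=28
After append 59 (leaves=[28, 59]):
  L0: [28, 59]
  L1: h(28,59)=(28*31+59)%997=927 -> [927]
  root=927
After append 49 (leaves=[28, 59, 49]):
  L0: [28, 59, 49]
  L1: h(28,59)=(28*31+59)%997=927 h(49,49)=(49*31+49)%997=571 -> [927, 571]
  L2: h(927,571)=(927*31+571)%997=395 -> [395]
  root=395
After append 60 (leaves=[28, 59, 49, 60]):
  L0: [28, 59, 49, 60]
  L1: h(28,59)=(28*31+59)%997=927 h(49,60)=(49*31+60)%997=582 -> [927, 582]
  L2: h(927,582)=(927*31+582)%997=406 -> [406]
  root=406
After append 48 (leaves=[28, 59, 49, 60, 48]):
  L0: [28, 59, 49, 60, 48]
  L1: h(28,59)=(28*31+59)%997=927 h(49,60)=(49*31+60)%997=582 h(48,48)=(48*31+48)%997=539 -> [927, 582, 539]
  L2: h(927,582)=(927*31+582)%997=406 h(539,539)=(539*31+539)%997=299 -> [406, 299]
  L3: h(406,299)=(406*31+299)%997=921 -> [921]
  root=921
After append 83 (leaves=[28, 59, 49, 60, 48, 83]):
  L0: [28, 59, 49, 60, 48, 83]
  L1: h(28,59)=(28*31+59)%997=927 h(49,60)=(49*31+60)%997=582 h(48,83)=(48*31+83)%997=574 -> [927, 582, 574]
  L2: h(927,582)=(927*31+582)%997=406 h(574,574)=(574*31+574)%997=422 -> [406, 422]
  L3: h(406,422)=(406*31+422)%997=47 -> [47]
  root=47
After append 56 (leaves=[28, 59, 49, 60, 48, 83, 56]):
  L0: [28, 59, 49, 60, 48, 83, 56]
  L1: h(28,59)=(28*31+59)%997=927 h(49,60)=(49*31+60)%997=582 h(48,83)=(48*31+83)%997=574 h(56,56)=(56*31+56)%997=795 -> [927, 582, 574, 795]
  L2: h(927,582)=(927*31+582)%997=406 h(574,795)=(574*31+795)%997=643 -> [406, 643]
  L3: h(406,643)=(406*31+643)%997=268 -> [268]
  root=268

Answer: 28 927 395 406 921 47 268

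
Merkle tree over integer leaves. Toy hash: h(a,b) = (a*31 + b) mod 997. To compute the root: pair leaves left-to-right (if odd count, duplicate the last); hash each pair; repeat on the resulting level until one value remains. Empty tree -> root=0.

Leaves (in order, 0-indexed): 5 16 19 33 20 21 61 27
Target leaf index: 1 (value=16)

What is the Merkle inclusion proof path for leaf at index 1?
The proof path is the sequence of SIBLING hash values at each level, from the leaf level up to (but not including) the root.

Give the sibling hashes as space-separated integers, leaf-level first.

L0 (leaves): [5, 16, 19, 33, 20, 21, 61, 27], target index=1
L1: h(5,16)=(5*31+16)%997=171 [pair 0] h(19,33)=(19*31+33)%997=622 [pair 1] h(20,21)=(20*31+21)%997=641 [pair 2] h(61,27)=(61*31+27)%997=921 [pair 3] -> [171, 622, 641, 921]
  Sibling for proof at L0: 5
L2: h(171,622)=(171*31+622)%997=938 [pair 0] h(641,921)=(641*31+921)%997=852 [pair 1] -> [938, 852]
  Sibling for proof at L1: 622
L3: h(938,852)=(938*31+852)%997=20 [pair 0] -> [20]
  Sibling for proof at L2: 852
Root: 20
Proof path (sibling hashes from leaf to root): [5, 622, 852]

Answer: 5 622 852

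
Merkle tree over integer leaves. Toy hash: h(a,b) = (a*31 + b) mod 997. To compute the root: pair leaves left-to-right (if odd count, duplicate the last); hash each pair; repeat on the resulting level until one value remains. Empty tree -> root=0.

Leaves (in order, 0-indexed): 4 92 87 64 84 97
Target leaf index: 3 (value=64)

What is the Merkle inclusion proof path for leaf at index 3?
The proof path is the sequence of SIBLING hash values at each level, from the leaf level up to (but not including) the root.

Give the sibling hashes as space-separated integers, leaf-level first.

L0 (leaves): [4, 92, 87, 64, 84, 97], target index=3
L1: h(4,92)=(4*31+92)%997=216 [pair 0] h(87,64)=(87*31+64)%997=767 [pair 1] h(84,97)=(84*31+97)%997=707 [pair 2] -> [216, 767, 707]
  Sibling for proof at L0: 87
L2: h(216,767)=(216*31+767)%997=484 [pair 0] h(707,707)=(707*31+707)%997=690 [pair 1] -> [484, 690]
  Sibling for proof at L1: 216
L3: h(484,690)=(484*31+690)%997=739 [pair 0] -> [739]
  Sibling for proof at L2: 690
Root: 739
Proof path (sibling hashes from leaf to root): [87, 216, 690]

Answer: 87 216 690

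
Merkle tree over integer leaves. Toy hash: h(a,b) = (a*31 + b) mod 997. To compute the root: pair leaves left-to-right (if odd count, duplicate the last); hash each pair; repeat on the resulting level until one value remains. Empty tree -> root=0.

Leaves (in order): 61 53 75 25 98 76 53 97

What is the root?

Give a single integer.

L0: [61, 53, 75, 25, 98, 76, 53, 97]
L1: h(61,53)=(61*31+53)%997=947 h(75,25)=(75*31+25)%997=356 h(98,76)=(98*31+76)%997=123 h(53,97)=(53*31+97)%997=743 -> [947, 356, 123, 743]
L2: h(947,356)=(947*31+356)%997=800 h(123,743)=(123*31+743)%997=568 -> [800, 568]
L3: h(800,568)=(800*31+568)%997=443 -> [443]

Answer: 443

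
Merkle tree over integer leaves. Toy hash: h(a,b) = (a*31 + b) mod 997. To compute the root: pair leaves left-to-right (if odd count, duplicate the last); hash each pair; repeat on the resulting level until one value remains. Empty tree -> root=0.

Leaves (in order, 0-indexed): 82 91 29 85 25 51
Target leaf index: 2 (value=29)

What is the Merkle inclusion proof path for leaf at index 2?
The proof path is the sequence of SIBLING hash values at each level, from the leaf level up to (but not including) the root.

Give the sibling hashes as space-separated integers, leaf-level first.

Answer: 85 639 510

Derivation:
L0 (leaves): [82, 91, 29, 85, 25, 51], target index=2
L1: h(82,91)=(82*31+91)%997=639 [pair 0] h(29,85)=(29*31+85)%997=984 [pair 1] h(25,51)=(25*31+51)%997=826 [pair 2] -> [639, 984, 826]
  Sibling for proof at L0: 85
L2: h(639,984)=(639*31+984)%997=853 [pair 0] h(826,826)=(826*31+826)%997=510 [pair 1] -> [853, 510]
  Sibling for proof at L1: 639
L3: h(853,510)=(853*31+510)%997=34 [pair 0] -> [34]
  Sibling for proof at L2: 510
Root: 34
Proof path (sibling hashes from leaf to root): [85, 639, 510]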